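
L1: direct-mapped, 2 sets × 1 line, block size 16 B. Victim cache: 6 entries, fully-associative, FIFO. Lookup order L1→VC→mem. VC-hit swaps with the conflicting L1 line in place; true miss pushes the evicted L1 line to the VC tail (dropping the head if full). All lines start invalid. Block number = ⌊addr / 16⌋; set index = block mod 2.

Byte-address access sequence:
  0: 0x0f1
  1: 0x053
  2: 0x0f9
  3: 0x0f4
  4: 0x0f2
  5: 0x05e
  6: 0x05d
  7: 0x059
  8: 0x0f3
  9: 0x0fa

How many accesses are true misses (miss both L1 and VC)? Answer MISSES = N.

MISSES = 2

  [0] addr=0xf1 blk=15 s=1: MISS | VC []
  [1] addr=0x53 blk=5 s=1: MISS | VC [15]
  [2] addr=0xf9 blk=15 s=1: VC-HIT | VC [5]
  [3] addr=0xf4 blk=15 s=1: L1-HIT | VC [5]
  [4] addr=0xf2 blk=15 s=1: L1-HIT | VC [5]
  [5] addr=0x5e blk=5 s=1: VC-HIT | VC [15]
  [6] addr=0x5d blk=5 s=1: L1-HIT | VC [15]
  [7] addr=0x59 blk=5 s=1: L1-HIT | VC [15]
  [8] addr=0xf3 blk=15 s=1: VC-HIT | VC [5]
  [9] addr=0xfa blk=15 s=1: L1-HIT | VC [5]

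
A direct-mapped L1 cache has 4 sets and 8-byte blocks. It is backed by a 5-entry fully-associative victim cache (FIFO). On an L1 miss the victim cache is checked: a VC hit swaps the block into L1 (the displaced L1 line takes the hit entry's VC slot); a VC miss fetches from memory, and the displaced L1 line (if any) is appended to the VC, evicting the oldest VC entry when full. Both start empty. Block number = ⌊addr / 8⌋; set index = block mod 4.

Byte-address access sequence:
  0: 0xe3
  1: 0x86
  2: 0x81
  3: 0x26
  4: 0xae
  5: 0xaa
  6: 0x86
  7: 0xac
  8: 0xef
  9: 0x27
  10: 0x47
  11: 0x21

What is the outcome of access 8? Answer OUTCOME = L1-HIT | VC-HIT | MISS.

OUTCOME = MISS

0: 0xe3 (blk 28, set 0) → MISS  vc=[]
1: 0x86 (blk 16, set 0) → MISS  vc=[28]
2: 0x81 (blk 16, set 0) → L1-HIT  vc=[28]
3: 0x26 (blk 4, set 0) → MISS  vc=[28, 16]
4: 0xae (blk 21, set 1) → MISS  vc=[28, 16]
5: 0xaa (blk 21, set 1) → L1-HIT  vc=[28, 16]
6: 0x86 (blk 16, set 0) → VC-HIT  vc=[28, 4]
7: 0xac (blk 21, set 1) → L1-HIT  vc=[28, 4]
8: 0xef (blk 29, set 1) → MISS  vc=[28, 4, 21]
9: 0x27 (blk 4, set 0) → VC-HIT  vc=[28, 16, 21]
10: 0x47 (blk 8, set 0) → MISS  vc=[28, 16, 21, 4]
11: 0x21 (blk 4, set 0) → VC-HIT  vc=[28, 16, 21, 8]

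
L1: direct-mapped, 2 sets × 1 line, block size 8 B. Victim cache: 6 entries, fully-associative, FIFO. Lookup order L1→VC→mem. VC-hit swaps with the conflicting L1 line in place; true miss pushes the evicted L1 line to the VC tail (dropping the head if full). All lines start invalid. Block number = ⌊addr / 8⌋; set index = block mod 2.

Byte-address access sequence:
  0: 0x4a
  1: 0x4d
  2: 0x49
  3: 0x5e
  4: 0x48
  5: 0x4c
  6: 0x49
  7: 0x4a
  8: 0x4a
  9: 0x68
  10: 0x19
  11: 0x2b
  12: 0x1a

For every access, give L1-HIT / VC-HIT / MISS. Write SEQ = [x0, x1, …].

0: 0x4a (blk 9, set 1) → MISS  vc=[]
1: 0x4d (blk 9, set 1) → L1-HIT  vc=[]
2: 0x49 (blk 9, set 1) → L1-HIT  vc=[]
3: 0x5e (blk 11, set 1) → MISS  vc=[9]
4: 0x48 (blk 9, set 1) → VC-HIT  vc=[11]
5: 0x4c (blk 9, set 1) → L1-HIT  vc=[11]
6: 0x49 (blk 9, set 1) → L1-HIT  vc=[11]
7: 0x4a (blk 9, set 1) → L1-HIT  vc=[11]
8: 0x4a (blk 9, set 1) → L1-HIT  vc=[11]
9: 0x68 (blk 13, set 1) → MISS  vc=[11, 9]
10: 0x19 (blk 3, set 1) → MISS  vc=[11, 9, 13]
11: 0x2b (blk 5, set 1) → MISS  vc=[11, 9, 13, 3]
12: 0x1a (blk 3, set 1) → VC-HIT  vc=[11, 9, 13, 5]

SEQ = [MISS, L1-HIT, L1-HIT, MISS, VC-HIT, L1-HIT, L1-HIT, L1-HIT, L1-HIT, MISS, MISS, MISS, VC-HIT]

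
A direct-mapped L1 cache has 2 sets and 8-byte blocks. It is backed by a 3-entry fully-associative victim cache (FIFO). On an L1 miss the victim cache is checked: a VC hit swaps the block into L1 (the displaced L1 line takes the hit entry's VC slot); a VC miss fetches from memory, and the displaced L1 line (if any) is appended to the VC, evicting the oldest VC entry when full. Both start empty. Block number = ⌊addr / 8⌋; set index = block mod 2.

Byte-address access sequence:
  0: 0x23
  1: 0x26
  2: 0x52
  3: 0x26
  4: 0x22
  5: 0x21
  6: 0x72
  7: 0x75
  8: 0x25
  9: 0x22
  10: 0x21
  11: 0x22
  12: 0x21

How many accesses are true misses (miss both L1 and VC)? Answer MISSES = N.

  [0] addr=0x23 blk=4 s=0: MISS | VC []
  [1] addr=0x26 blk=4 s=0: L1-HIT | VC []
  [2] addr=0x52 blk=10 s=0: MISS | VC [4]
  [3] addr=0x26 blk=4 s=0: VC-HIT | VC [10]
  [4] addr=0x22 blk=4 s=0: L1-HIT | VC [10]
  [5] addr=0x21 blk=4 s=0: L1-HIT | VC [10]
  [6] addr=0x72 blk=14 s=0: MISS | VC [10, 4]
  [7] addr=0x75 blk=14 s=0: L1-HIT | VC [10, 4]
  [8] addr=0x25 blk=4 s=0: VC-HIT | VC [10, 14]
  [9] addr=0x22 blk=4 s=0: L1-HIT | VC [10, 14]
  [10] addr=0x21 blk=4 s=0: L1-HIT | VC [10, 14]
  [11] addr=0x22 blk=4 s=0: L1-HIT | VC [10, 14]
  [12] addr=0x21 blk=4 s=0: L1-HIT | VC [10, 14]

MISSES = 3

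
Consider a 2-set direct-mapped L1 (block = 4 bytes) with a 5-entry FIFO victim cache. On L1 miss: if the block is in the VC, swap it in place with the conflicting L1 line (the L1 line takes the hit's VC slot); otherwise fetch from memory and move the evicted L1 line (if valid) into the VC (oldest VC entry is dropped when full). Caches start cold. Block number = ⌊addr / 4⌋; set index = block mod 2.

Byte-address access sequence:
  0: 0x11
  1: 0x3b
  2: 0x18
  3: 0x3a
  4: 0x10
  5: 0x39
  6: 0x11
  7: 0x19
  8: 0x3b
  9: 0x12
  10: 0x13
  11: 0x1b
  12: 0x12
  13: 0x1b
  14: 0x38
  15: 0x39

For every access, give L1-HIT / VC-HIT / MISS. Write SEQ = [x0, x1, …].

#0 0x11→b4/s0 MISS; vc=[]
#1 0x3b→b14/s0 MISS; vc=[4]
#2 0x18→b6/s0 MISS; vc=[4,14]
#3 0x3a→b14/s0 VC-HIT; vc=[4,6]
#4 0x10→b4/s0 VC-HIT; vc=[14,6]
#5 0x39→b14/s0 VC-HIT; vc=[4,6]
#6 0x11→b4/s0 VC-HIT; vc=[14,6]
#7 0x19→b6/s0 VC-HIT; vc=[14,4]
#8 0x3b→b14/s0 VC-HIT; vc=[6,4]
#9 0x12→b4/s0 VC-HIT; vc=[6,14]
#10 0x13→b4/s0 L1-HIT; vc=[6,14]
#11 0x1b→b6/s0 VC-HIT; vc=[4,14]
#12 0x12→b4/s0 VC-HIT; vc=[6,14]
#13 0x1b→b6/s0 VC-HIT; vc=[4,14]
#14 0x38→b14/s0 VC-HIT; vc=[4,6]
#15 0x39→b14/s0 L1-HIT; vc=[4,6]

SEQ = [MISS, MISS, MISS, VC-HIT, VC-HIT, VC-HIT, VC-HIT, VC-HIT, VC-HIT, VC-HIT, L1-HIT, VC-HIT, VC-HIT, VC-HIT, VC-HIT, L1-HIT]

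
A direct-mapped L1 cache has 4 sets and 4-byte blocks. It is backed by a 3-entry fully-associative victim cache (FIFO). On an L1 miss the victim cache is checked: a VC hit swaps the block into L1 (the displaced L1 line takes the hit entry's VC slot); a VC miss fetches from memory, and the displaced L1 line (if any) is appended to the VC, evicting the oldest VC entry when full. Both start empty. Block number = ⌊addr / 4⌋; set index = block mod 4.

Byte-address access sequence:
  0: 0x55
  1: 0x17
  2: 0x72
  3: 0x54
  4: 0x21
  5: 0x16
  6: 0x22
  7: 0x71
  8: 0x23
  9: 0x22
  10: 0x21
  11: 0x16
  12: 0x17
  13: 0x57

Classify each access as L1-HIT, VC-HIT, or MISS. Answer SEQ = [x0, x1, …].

  [0] addr=0x55 blk=21 s=1: MISS | VC []
  [1] addr=0x17 blk=5 s=1: MISS | VC [21]
  [2] addr=0x72 blk=28 s=0: MISS | VC [21]
  [3] addr=0x54 blk=21 s=1: VC-HIT | VC [5]
  [4] addr=0x21 blk=8 s=0: MISS | VC [5, 28]
  [5] addr=0x16 blk=5 s=1: VC-HIT | VC [21, 28]
  [6] addr=0x22 blk=8 s=0: L1-HIT | VC [21, 28]
  [7] addr=0x71 blk=28 s=0: VC-HIT | VC [21, 8]
  [8] addr=0x23 blk=8 s=0: VC-HIT | VC [21, 28]
  [9] addr=0x22 blk=8 s=0: L1-HIT | VC [21, 28]
  [10] addr=0x21 blk=8 s=0: L1-HIT | VC [21, 28]
  [11] addr=0x16 blk=5 s=1: L1-HIT | VC [21, 28]
  [12] addr=0x17 blk=5 s=1: L1-HIT | VC [21, 28]
  [13] addr=0x57 blk=21 s=1: VC-HIT | VC [5, 28]

SEQ = [MISS, MISS, MISS, VC-HIT, MISS, VC-HIT, L1-HIT, VC-HIT, VC-HIT, L1-HIT, L1-HIT, L1-HIT, L1-HIT, VC-HIT]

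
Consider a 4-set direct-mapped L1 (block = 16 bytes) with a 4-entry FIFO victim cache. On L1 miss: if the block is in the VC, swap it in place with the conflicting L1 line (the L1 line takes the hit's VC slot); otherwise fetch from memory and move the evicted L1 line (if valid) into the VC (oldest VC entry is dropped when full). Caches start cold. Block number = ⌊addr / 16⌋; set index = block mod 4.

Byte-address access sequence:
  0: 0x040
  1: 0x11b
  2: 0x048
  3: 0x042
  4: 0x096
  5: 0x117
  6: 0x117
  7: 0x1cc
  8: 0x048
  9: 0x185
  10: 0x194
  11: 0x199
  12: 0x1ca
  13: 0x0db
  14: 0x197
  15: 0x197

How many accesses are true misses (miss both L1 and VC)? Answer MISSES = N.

MISSES = 7

  [0] addr=0x40 blk=4 s=0: MISS | VC []
  [1] addr=0x11b blk=17 s=1: MISS | VC []
  [2] addr=0x48 blk=4 s=0: L1-HIT | VC []
  [3] addr=0x42 blk=4 s=0: L1-HIT | VC []
  [4] addr=0x96 blk=9 s=1: MISS | VC [17]
  [5] addr=0x117 blk=17 s=1: VC-HIT | VC [9]
  [6] addr=0x117 blk=17 s=1: L1-HIT | VC [9]
  [7] addr=0x1cc blk=28 s=0: MISS | VC [9, 4]
  [8] addr=0x48 blk=4 s=0: VC-HIT | VC [9, 28]
  [9] addr=0x185 blk=24 s=0: MISS | VC [9, 28, 4]
  [10] addr=0x194 blk=25 s=1: MISS | VC [9, 28, 4, 17]
  [11] addr=0x199 blk=25 s=1: L1-HIT | VC [9, 28, 4, 17]
  [12] addr=0x1ca blk=28 s=0: VC-HIT | VC [9, 24, 4, 17]
  [13] addr=0xdb blk=13 s=1: MISS | VC [24, 4, 17, 25]
  [14] addr=0x197 blk=25 s=1: VC-HIT | VC [24, 4, 17, 13]
  [15] addr=0x197 blk=25 s=1: L1-HIT | VC [24, 4, 17, 13]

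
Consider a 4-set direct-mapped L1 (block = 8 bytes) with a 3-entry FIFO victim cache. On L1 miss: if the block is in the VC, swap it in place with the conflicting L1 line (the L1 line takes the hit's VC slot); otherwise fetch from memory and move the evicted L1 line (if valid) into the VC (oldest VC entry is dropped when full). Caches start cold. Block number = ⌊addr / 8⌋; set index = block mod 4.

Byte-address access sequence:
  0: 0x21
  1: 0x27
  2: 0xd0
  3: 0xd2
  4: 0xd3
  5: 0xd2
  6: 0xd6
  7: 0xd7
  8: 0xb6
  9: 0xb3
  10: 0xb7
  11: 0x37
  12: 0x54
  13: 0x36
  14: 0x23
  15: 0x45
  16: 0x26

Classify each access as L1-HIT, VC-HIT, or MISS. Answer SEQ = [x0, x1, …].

SEQ = [MISS, L1-HIT, MISS, L1-HIT, L1-HIT, L1-HIT, L1-HIT, L1-HIT, MISS, L1-HIT, L1-HIT, MISS, MISS, VC-HIT, L1-HIT, MISS, VC-HIT]

#0 0x21→b4/s0 MISS; vc=[]
#1 0x27→b4/s0 L1-HIT; vc=[]
#2 0xd0→b26/s2 MISS; vc=[]
#3 0xd2→b26/s2 L1-HIT; vc=[]
#4 0xd3→b26/s2 L1-HIT; vc=[]
#5 0xd2→b26/s2 L1-HIT; vc=[]
#6 0xd6→b26/s2 L1-HIT; vc=[]
#7 0xd7→b26/s2 L1-HIT; vc=[]
#8 0xb6→b22/s2 MISS; vc=[26]
#9 0xb3→b22/s2 L1-HIT; vc=[26]
#10 0xb7→b22/s2 L1-HIT; vc=[26]
#11 0x37→b6/s2 MISS; vc=[26,22]
#12 0x54→b10/s2 MISS; vc=[26,22,6]
#13 0x36→b6/s2 VC-HIT; vc=[26,22,10]
#14 0x23→b4/s0 L1-HIT; vc=[26,22,10]
#15 0x45→b8/s0 MISS; vc=[22,10,4]
#16 0x26→b4/s0 VC-HIT; vc=[22,10,8]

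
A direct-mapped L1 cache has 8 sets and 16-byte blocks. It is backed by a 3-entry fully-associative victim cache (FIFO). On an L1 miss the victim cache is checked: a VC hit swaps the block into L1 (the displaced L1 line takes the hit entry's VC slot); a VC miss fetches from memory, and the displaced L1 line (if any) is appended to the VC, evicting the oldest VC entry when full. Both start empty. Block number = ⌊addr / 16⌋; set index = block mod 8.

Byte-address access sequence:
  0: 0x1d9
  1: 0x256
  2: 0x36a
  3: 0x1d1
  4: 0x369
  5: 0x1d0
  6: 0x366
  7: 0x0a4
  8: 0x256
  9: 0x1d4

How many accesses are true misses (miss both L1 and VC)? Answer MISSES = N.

#0 0x1d9→b29/s5 MISS; vc=[]
#1 0x256→b37/s5 MISS; vc=[29]
#2 0x36a→b54/s6 MISS; vc=[29]
#3 0x1d1→b29/s5 VC-HIT; vc=[37]
#4 0x369→b54/s6 L1-HIT; vc=[37]
#5 0x1d0→b29/s5 L1-HIT; vc=[37]
#6 0x366→b54/s6 L1-HIT; vc=[37]
#7 0xa4→b10/s2 MISS; vc=[37]
#8 0x256→b37/s5 VC-HIT; vc=[29]
#9 0x1d4→b29/s5 VC-HIT; vc=[37]

MISSES = 4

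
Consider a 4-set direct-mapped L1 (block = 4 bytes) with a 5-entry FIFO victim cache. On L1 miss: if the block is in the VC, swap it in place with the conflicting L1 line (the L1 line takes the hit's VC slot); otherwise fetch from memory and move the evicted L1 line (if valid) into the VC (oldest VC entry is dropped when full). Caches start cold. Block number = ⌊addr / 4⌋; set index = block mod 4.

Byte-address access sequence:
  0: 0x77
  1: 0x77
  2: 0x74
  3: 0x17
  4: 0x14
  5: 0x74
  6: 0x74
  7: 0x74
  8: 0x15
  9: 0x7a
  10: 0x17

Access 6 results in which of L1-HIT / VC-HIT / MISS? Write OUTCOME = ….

  [0] addr=0x77 blk=29 s=1: MISS | VC []
  [1] addr=0x77 blk=29 s=1: L1-HIT | VC []
  [2] addr=0x74 blk=29 s=1: L1-HIT | VC []
  [3] addr=0x17 blk=5 s=1: MISS | VC [29]
  [4] addr=0x14 blk=5 s=1: L1-HIT | VC [29]
  [5] addr=0x74 blk=29 s=1: VC-HIT | VC [5]
  [6] addr=0x74 blk=29 s=1: L1-HIT | VC [5]
  [7] addr=0x74 blk=29 s=1: L1-HIT | VC [5]
  [8] addr=0x15 blk=5 s=1: VC-HIT | VC [29]
  [9] addr=0x7a blk=30 s=2: MISS | VC [29]
  [10] addr=0x17 blk=5 s=1: L1-HIT | VC [29]

OUTCOME = L1-HIT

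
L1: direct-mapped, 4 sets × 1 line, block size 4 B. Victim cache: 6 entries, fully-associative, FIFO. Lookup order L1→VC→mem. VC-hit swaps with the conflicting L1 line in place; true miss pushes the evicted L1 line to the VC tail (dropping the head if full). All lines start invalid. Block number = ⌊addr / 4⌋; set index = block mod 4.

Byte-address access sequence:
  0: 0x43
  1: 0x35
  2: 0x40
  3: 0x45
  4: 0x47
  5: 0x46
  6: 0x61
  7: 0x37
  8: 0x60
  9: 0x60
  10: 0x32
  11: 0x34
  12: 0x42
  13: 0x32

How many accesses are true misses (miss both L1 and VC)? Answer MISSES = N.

MISSES = 5

0: 0x43 (blk 16, set 0) → MISS  vc=[]
1: 0x35 (blk 13, set 1) → MISS  vc=[]
2: 0x40 (blk 16, set 0) → L1-HIT  vc=[]
3: 0x45 (blk 17, set 1) → MISS  vc=[13]
4: 0x47 (blk 17, set 1) → L1-HIT  vc=[13]
5: 0x46 (blk 17, set 1) → L1-HIT  vc=[13]
6: 0x61 (blk 24, set 0) → MISS  vc=[13, 16]
7: 0x37 (blk 13, set 1) → VC-HIT  vc=[17, 16]
8: 0x60 (blk 24, set 0) → L1-HIT  vc=[17, 16]
9: 0x60 (blk 24, set 0) → L1-HIT  vc=[17, 16]
10: 0x32 (blk 12, set 0) → MISS  vc=[17, 16, 24]
11: 0x34 (blk 13, set 1) → L1-HIT  vc=[17, 16, 24]
12: 0x42 (blk 16, set 0) → VC-HIT  vc=[17, 12, 24]
13: 0x32 (blk 12, set 0) → VC-HIT  vc=[17, 16, 24]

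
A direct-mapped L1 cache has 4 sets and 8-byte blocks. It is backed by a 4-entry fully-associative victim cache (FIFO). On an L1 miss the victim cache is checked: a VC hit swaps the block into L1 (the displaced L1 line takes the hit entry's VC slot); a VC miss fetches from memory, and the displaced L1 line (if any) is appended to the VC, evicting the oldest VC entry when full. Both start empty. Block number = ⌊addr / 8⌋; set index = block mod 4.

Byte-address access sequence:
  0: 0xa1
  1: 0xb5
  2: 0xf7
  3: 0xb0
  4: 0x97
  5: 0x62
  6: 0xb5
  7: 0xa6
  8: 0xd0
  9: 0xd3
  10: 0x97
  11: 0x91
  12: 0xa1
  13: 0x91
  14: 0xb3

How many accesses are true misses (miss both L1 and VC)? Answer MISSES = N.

#0 0xa1→b20/s0 MISS; vc=[]
#1 0xb5→b22/s2 MISS; vc=[]
#2 0xf7→b30/s2 MISS; vc=[22]
#3 0xb0→b22/s2 VC-HIT; vc=[30]
#4 0x97→b18/s2 MISS; vc=[30,22]
#5 0x62→b12/s0 MISS; vc=[30,22,20]
#6 0xb5→b22/s2 VC-HIT; vc=[30,18,20]
#7 0xa6→b20/s0 VC-HIT; vc=[30,18,12]
#8 0xd0→b26/s2 MISS; vc=[30,18,12,22]
#9 0xd3→b26/s2 L1-HIT; vc=[30,18,12,22]
#10 0x97→b18/s2 VC-HIT; vc=[30,26,12,22]
#11 0x91→b18/s2 L1-HIT; vc=[30,26,12,22]
#12 0xa1→b20/s0 L1-HIT; vc=[30,26,12,22]
#13 0x91→b18/s2 L1-HIT; vc=[30,26,12,22]
#14 0xb3→b22/s2 VC-HIT; vc=[30,26,12,18]

MISSES = 6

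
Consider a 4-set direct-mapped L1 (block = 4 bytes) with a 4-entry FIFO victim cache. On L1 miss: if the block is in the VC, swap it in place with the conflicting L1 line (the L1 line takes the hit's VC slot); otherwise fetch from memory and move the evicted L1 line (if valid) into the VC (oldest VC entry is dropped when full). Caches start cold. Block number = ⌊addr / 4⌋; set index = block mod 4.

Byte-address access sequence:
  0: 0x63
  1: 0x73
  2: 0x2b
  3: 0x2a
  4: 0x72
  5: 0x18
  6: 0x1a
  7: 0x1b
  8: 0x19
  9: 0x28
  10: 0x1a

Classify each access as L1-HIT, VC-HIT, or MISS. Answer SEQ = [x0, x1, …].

#0 0x63→b24/s0 MISS; vc=[]
#1 0x73→b28/s0 MISS; vc=[24]
#2 0x2b→b10/s2 MISS; vc=[24]
#3 0x2a→b10/s2 L1-HIT; vc=[24]
#4 0x72→b28/s0 L1-HIT; vc=[24]
#5 0x18→b6/s2 MISS; vc=[24,10]
#6 0x1a→b6/s2 L1-HIT; vc=[24,10]
#7 0x1b→b6/s2 L1-HIT; vc=[24,10]
#8 0x19→b6/s2 L1-HIT; vc=[24,10]
#9 0x28→b10/s2 VC-HIT; vc=[24,6]
#10 0x1a→b6/s2 VC-HIT; vc=[24,10]

SEQ = [MISS, MISS, MISS, L1-HIT, L1-HIT, MISS, L1-HIT, L1-HIT, L1-HIT, VC-HIT, VC-HIT]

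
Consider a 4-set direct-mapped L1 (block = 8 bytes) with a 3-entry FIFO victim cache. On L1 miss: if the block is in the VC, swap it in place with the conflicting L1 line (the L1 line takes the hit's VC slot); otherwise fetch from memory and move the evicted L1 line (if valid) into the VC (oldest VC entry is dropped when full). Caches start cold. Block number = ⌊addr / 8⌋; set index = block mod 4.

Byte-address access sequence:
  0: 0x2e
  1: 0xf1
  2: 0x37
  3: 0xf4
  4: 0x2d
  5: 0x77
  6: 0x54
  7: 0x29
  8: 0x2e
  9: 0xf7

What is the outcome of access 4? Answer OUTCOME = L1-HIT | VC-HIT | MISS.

OUTCOME = L1-HIT

  [0] addr=0x2e blk=5 s=1: MISS | VC []
  [1] addr=0xf1 blk=30 s=2: MISS | VC []
  [2] addr=0x37 blk=6 s=2: MISS | VC [30]
  [3] addr=0xf4 blk=30 s=2: VC-HIT | VC [6]
  [4] addr=0x2d blk=5 s=1: L1-HIT | VC [6]
  [5] addr=0x77 blk=14 s=2: MISS | VC [6, 30]
  [6] addr=0x54 blk=10 s=2: MISS | VC [6, 30, 14]
  [7] addr=0x29 blk=5 s=1: L1-HIT | VC [6, 30, 14]
  [8] addr=0x2e blk=5 s=1: L1-HIT | VC [6, 30, 14]
  [9] addr=0xf7 blk=30 s=2: VC-HIT | VC [6, 10, 14]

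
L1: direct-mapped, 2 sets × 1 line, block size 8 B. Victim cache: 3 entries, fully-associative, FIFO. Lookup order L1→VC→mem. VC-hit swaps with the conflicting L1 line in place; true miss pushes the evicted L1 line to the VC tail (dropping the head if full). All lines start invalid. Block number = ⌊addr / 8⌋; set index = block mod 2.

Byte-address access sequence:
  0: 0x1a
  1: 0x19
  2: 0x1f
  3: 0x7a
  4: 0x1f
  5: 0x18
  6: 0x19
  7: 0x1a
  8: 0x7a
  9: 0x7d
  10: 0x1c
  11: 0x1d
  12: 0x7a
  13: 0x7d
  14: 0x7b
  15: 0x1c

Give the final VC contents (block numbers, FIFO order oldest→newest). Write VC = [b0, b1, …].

#0 0x1a→b3/s1 MISS; vc=[]
#1 0x19→b3/s1 L1-HIT; vc=[]
#2 0x1f→b3/s1 L1-HIT; vc=[]
#3 0x7a→b15/s1 MISS; vc=[3]
#4 0x1f→b3/s1 VC-HIT; vc=[15]
#5 0x18→b3/s1 L1-HIT; vc=[15]
#6 0x19→b3/s1 L1-HIT; vc=[15]
#7 0x1a→b3/s1 L1-HIT; vc=[15]
#8 0x7a→b15/s1 VC-HIT; vc=[3]
#9 0x7d→b15/s1 L1-HIT; vc=[3]
#10 0x1c→b3/s1 VC-HIT; vc=[15]
#11 0x1d→b3/s1 L1-HIT; vc=[15]
#12 0x7a→b15/s1 VC-HIT; vc=[3]
#13 0x7d→b15/s1 L1-HIT; vc=[3]
#14 0x7b→b15/s1 L1-HIT; vc=[3]
#15 0x1c→b3/s1 VC-HIT; vc=[15]

VC = [15]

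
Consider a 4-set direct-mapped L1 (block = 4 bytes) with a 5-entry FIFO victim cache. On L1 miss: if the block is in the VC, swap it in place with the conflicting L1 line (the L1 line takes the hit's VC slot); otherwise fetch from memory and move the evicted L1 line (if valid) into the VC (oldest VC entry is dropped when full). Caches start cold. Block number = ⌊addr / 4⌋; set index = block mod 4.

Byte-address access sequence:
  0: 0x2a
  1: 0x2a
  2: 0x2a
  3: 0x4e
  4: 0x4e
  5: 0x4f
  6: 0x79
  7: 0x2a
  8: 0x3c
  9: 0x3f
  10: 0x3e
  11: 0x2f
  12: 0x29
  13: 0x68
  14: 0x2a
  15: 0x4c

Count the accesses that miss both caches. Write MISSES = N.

MISSES = 6

0: 0x2a (blk 10, set 2) → MISS  vc=[]
1: 0x2a (blk 10, set 2) → L1-HIT  vc=[]
2: 0x2a (blk 10, set 2) → L1-HIT  vc=[]
3: 0x4e (blk 19, set 3) → MISS  vc=[]
4: 0x4e (blk 19, set 3) → L1-HIT  vc=[]
5: 0x4f (blk 19, set 3) → L1-HIT  vc=[]
6: 0x79 (blk 30, set 2) → MISS  vc=[10]
7: 0x2a (blk 10, set 2) → VC-HIT  vc=[30]
8: 0x3c (blk 15, set 3) → MISS  vc=[30, 19]
9: 0x3f (blk 15, set 3) → L1-HIT  vc=[30, 19]
10: 0x3e (blk 15, set 3) → L1-HIT  vc=[30, 19]
11: 0x2f (blk 11, set 3) → MISS  vc=[30, 19, 15]
12: 0x29 (blk 10, set 2) → L1-HIT  vc=[30, 19, 15]
13: 0x68 (blk 26, set 2) → MISS  vc=[30, 19, 15, 10]
14: 0x2a (blk 10, set 2) → VC-HIT  vc=[30, 19, 15, 26]
15: 0x4c (blk 19, set 3) → VC-HIT  vc=[30, 11, 15, 26]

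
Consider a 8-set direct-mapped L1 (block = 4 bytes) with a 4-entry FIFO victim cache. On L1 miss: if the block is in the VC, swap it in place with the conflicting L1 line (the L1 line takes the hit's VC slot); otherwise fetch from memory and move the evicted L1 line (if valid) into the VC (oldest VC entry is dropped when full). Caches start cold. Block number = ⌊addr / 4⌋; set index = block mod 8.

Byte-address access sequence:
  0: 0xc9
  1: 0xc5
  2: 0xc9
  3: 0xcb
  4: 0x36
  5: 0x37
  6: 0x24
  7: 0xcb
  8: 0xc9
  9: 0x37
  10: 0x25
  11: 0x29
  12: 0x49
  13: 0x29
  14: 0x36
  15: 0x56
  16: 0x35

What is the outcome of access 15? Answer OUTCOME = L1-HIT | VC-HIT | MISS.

  [0] addr=0xc9 blk=50 s=2: MISS | VC []
  [1] addr=0xc5 blk=49 s=1: MISS | VC []
  [2] addr=0xc9 blk=50 s=2: L1-HIT | VC []
  [3] addr=0xcb blk=50 s=2: L1-HIT | VC []
  [4] addr=0x36 blk=13 s=5: MISS | VC []
  [5] addr=0x37 blk=13 s=5: L1-HIT | VC []
  [6] addr=0x24 blk=9 s=1: MISS | VC [49]
  [7] addr=0xcb blk=50 s=2: L1-HIT | VC [49]
  [8] addr=0xc9 blk=50 s=2: L1-HIT | VC [49]
  [9] addr=0x37 blk=13 s=5: L1-HIT | VC [49]
  [10] addr=0x25 blk=9 s=1: L1-HIT | VC [49]
  [11] addr=0x29 blk=10 s=2: MISS | VC [49, 50]
  [12] addr=0x49 blk=18 s=2: MISS | VC [49, 50, 10]
  [13] addr=0x29 blk=10 s=2: VC-HIT | VC [49, 50, 18]
  [14] addr=0x36 blk=13 s=5: L1-HIT | VC [49, 50, 18]
  [15] addr=0x56 blk=21 s=5: MISS | VC [49, 50, 18, 13]
  [16] addr=0x35 blk=13 s=5: VC-HIT | VC [49, 50, 18, 21]

OUTCOME = MISS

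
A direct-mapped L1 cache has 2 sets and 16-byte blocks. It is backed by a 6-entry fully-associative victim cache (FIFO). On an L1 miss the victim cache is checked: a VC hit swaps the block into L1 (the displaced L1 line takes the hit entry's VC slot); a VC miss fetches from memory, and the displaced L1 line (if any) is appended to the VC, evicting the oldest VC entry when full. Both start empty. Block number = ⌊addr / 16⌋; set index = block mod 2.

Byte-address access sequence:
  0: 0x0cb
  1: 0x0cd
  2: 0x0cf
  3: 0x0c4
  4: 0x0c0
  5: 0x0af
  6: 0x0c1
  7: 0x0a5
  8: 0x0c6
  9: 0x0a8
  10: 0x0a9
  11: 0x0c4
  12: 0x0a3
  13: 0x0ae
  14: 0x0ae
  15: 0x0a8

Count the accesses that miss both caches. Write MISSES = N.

MISSES = 2

  [0] addr=0xcb blk=12 s=0: MISS | VC []
  [1] addr=0xcd blk=12 s=0: L1-HIT | VC []
  [2] addr=0xcf blk=12 s=0: L1-HIT | VC []
  [3] addr=0xc4 blk=12 s=0: L1-HIT | VC []
  [4] addr=0xc0 blk=12 s=0: L1-HIT | VC []
  [5] addr=0xaf blk=10 s=0: MISS | VC [12]
  [6] addr=0xc1 blk=12 s=0: VC-HIT | VC [10]
  [7] addr=0xa5 blk=10 s=0: VC-HIT | VC [12]
  [8] addr=0xc6 blk=12 s=0: VC-HIT | VC [10]
  [9] addr=0xa8 blk=10 s=0: VC-HIT | VC [12]
  [10] addr=0xa9 blk=10 s=0: L1-HIT | VC [12]
  [11] addr=0xc4 blk=12 s=0: VC-HIT | VC [10]
  [12] addr=0xa3 blk=10 s=0: VC-HIT | VC [12]
  [13] addr=0xae blk=10 s=0: L1-HIT | VC [12]
  [14] addr=0xae blk=10 s=0: L1-HIT | VC [12]
  [15] addr=0xa8 blk=10 s=0: L1-HIT | VC [12]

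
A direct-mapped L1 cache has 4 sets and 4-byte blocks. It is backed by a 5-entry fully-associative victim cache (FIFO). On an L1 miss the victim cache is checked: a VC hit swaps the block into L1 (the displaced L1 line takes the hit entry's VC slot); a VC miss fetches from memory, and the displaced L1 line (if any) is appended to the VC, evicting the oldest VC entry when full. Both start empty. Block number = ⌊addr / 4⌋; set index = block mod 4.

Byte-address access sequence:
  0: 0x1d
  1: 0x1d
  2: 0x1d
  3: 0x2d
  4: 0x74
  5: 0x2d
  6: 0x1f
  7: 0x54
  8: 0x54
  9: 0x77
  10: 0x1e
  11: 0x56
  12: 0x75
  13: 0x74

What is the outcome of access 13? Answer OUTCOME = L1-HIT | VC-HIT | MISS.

OUTCOME = L1-HIT

#0 0x1d→b7/s3 MISS; vc=[]
#1 0x1d→b7/s3 L1-HIT; vc=[]
#2 0x1d→b7/s3 L1-HIT; vc=[]
#3 0x2d→b11/s3 MISS; vc=[7]
#4 0x74→b29/s1 MISS; vc=[7]
#5 0x2d→b11/s3 L1-HIT; vc=[7]
#6 0x1f→b7/s3 VC-HIT; vc=[11]
#7 0x54→b21/s1 MISS; vc=[11,29]
#8 0x54→b21/s1 L1-HIT; vc=[11,29]
#9 0x77→b29/s1 VC-HIT; vc=[11,21]
#10 0x1e→b7/s3 L1-HIT; vc=[11,21]
#11 0x56→b21/s1 VC-HIT; vc=[11,29]
#12 0x75→b29/s1 VC-HIT; vc=[11,21]
#13 0x74→b29/s1 L1-HIT; vc=[11,21]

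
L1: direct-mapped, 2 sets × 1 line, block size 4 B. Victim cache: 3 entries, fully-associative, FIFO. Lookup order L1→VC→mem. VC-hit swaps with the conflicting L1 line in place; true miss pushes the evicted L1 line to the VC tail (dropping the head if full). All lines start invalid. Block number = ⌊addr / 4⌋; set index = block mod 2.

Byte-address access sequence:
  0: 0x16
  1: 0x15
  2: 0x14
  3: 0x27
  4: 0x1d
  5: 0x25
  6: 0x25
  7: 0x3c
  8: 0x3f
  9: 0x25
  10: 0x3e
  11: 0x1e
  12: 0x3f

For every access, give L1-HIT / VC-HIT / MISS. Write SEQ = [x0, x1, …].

SEQ = [MISS, L1-HIT, L1-HIT, MISS, MISS, VC-HIT, L1-HIT, MISS, L1-HIT, VC-HIT, VC-HIT, VC-HIT, VC-HIT]

  [0] addr=0x16 blk=5 s=1: MISS | VC []
  [1] addr=0x15 blk=5 s=1: L1-HIT | VC []
  [2] addr=0x14 blk=5 s=1: L1-HIT | VC []
  [3] addr=0x27 blk=9 s=1: MISS | VC [5]
  [4] addr=0x1d blk=7 s=1: MISS | VC [5, 9]
  [5] addr=0x25 blk=9 s=1: VC-HIT | VC [5, 7]
  [6] addr=0x25 blk=9 s=1: L1-HIT | VC [5, 7]
  [7] addr=0x3c blk=15 s=1: MISS | VC [5, 7, 9]
  [8] addr=0x3f blk=15 s=1: L1-HIT | VC [5, 7, 9]
  [9] addr=0x25 blk=9 s=1: VC-HIT | VC [5, 7, 15]
  [10] addr=0x3e blk=15 s=1: VC-HIT | VC [5, 7, 9]
  [11] addr=0x1e blk=7 s=1: VC-HIT | VC [5, 15, 9]
  [12] addr=0x3f blk=15 s=1: VC-HIT | VC [5, 7, 9]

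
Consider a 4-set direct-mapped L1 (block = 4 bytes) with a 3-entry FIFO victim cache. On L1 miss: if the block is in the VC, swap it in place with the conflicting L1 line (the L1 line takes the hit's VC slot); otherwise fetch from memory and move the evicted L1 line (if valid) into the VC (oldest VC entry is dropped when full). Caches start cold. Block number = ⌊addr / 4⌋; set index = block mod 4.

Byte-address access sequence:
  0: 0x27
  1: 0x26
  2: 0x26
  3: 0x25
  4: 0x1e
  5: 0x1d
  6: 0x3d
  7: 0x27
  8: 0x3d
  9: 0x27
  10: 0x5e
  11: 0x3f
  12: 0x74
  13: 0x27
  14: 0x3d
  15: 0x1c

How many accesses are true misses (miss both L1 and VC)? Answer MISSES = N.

#0 0x27→b9/s1 MISS; vc=[]
#1 0x26→b9/s1 L1-HIT; vc=[]
#2 0x26→b9/s1 L1-HIT; vc=[]
#3 0x25→b9/s1 L1-HIT; vc=[]
#4 0x1e→b7/s3 MISS; vc=[]
#5 0x1d→b7/s3 L1-HIT; vc=[]
#6 0x3d→b15/s3 MISS; vc=[7]
#7 0x27→b9/s1 L1-HIT; vc=[7]
#8 0x3d→b15/s3 L1-HIT; vc=[7]
#9 0x27→b9/s1 L1-HIT; vc=[7]
#10 0x5e→b23/s3 MISS; vc=[7,15]
#11 0x3f→b15/s3 VC-HIT; vc=[7,23]
#12 0x74→b29/s1 MISS; vc=[7,23,9]
#13 0x27→b9/s1 VC-HIT; vc=[7,23,29]
#14 0x3d→b15/s3 L1-HIT; vc=[7,23,29]
#15 0x1c→b7/s3 VC-HIT; vc=[15,23,29]

MISSES = 5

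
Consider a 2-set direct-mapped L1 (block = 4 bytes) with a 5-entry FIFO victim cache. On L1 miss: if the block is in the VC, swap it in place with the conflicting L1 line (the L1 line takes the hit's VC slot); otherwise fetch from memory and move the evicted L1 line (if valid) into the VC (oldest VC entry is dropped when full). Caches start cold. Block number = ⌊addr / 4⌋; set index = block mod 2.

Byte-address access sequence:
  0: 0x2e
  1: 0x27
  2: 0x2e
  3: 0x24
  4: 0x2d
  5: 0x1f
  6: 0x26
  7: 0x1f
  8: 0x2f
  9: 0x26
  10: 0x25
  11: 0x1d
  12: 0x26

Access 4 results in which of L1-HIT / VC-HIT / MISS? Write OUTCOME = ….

  [0] addr=0x2e blk=11 s=1: MISS | VC []
  [1] addr=0x27 blk=9 s=1: MISS | VC [11]
  [2] addr=0x2e blk=11 s=1: VC-HIT | VC [9]
  [3] addr=0x24 blk=9 s=1: VC-HIT | VC [11]
  [4] addr=0x2d blk=11 s=1: VC-HIT | VC [9]
  [5] addr=0x1f blk=7 s=1: MISS | VC [9, 11]
  [6] addr=0x26 blk=9 s=1: VC-HIT | VC [7, 11]
  [7] addr=0x1f blk=7 s=1: VC-HIT | VC [9, 11]
  [8] addr=0x2f blk=11 s=1: VC-HIT | VC [9, 7]
  [9] addr=0x26 blk=9 s=1: VC-HIT | VC [11, 7]
  [10] addr=0x25 blk=9 s=1: L1-HIT | VC [11, 7]
  [11] addr=0x1d blk=7 s=1: VC-HIT | VC [11, 9]
  [12] addr=0x26 blk=9 s=1: VC-HIT | VC [11, 7]

OUTCOME = VC-HIT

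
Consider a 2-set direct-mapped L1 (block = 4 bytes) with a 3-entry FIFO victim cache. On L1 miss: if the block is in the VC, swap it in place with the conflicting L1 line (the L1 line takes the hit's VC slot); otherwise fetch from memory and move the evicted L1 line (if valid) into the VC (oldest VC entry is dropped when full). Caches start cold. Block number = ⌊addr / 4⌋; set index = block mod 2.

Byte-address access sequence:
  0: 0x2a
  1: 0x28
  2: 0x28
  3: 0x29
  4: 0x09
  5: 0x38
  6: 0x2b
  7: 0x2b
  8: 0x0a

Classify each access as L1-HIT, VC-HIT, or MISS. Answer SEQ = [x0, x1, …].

SEQ = [MISS, L1-HIT, L1-HIT, L1-HIT, MISS, MISS, VC-HIT, L1-HIT, VC-HIT]

  [0] addr=0x2a blk=10 s=0: MISS | VC []
  [1] addr=0x28 blk=10 s=0: L1-HIT | VC []
  [2] addr=0x28 blk=10 s=0: L1-HIT | VC []
  [3] addr=0x29 blk=10 s=0: L1-HIT | VC []
  [4] addr=0x9 blk=2 s=0: MISS | VC [10]
  [5] addr=0x38 blk=14 s=0: MISS | VC [10, 2]
  [6] addr=0x2b blk=10 s=0: VC-HIT | VC [14, 2]
  [7] addr=0x2b blk=10 s=0: L1-HIT | VC [14, 2]
  [8] addr=0xa blk=2 s=0: VC-HIT | VC [14, 10]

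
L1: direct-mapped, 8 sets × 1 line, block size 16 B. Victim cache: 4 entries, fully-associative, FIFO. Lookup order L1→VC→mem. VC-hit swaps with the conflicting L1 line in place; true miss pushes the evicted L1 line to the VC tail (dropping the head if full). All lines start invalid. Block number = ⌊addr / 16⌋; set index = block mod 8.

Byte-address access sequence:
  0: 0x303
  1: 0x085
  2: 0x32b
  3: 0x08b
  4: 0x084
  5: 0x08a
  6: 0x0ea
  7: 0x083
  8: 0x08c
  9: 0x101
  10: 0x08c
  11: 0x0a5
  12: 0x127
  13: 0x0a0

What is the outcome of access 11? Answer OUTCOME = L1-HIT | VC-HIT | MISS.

0: 0x303 (blk 48, set 0) → MISS  vc=[]
1: 0x85 (blk 8, set 0) → MISS  vc=[48]
2: 0x32b (blk 50, set 2) → MISS  vc=[48]
3: 0x8b (blk 8, set 0) → L1-HIT  vc=[48]
4: 0x84 (blk 8, set 0) → L1-HIT  vc=[48]
5: 0x8a (blk 8, set 0) → L1-HIT  vc=[48]
6: 0xea (blk 14, set 6) → MISS  vc=[48]
7: 0x83 (blk 8, set 0) → L1-HIT  vc=[48]
8: 0x8c (blk 8, set 0) → L1-HIT  vc=[48]
9: 0x101 (blk 16, set 0) → MISS  vc=[48, 8]
10: 0x8c (blk 8, set 0) → VC-HIT  vc=[48, 16]
11: 0xa5 (blk 10, set 2) → MISS  vc=[48, 16, 50]
12: 0x127 (blk 18, set 2) → MISS  vc=[48, 16, 50, 10]
13: 0xa0 (blk 10, set 2) → VC-HIT  vc=[48, 16, 50, 18]

OUTCOME = MISS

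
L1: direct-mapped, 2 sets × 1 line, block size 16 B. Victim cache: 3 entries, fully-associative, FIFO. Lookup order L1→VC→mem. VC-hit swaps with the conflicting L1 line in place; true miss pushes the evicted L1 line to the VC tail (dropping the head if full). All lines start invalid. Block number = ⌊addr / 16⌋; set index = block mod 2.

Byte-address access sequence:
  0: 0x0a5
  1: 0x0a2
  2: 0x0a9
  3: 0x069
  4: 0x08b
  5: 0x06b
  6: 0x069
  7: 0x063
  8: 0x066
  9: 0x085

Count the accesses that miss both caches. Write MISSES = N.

MISSES = 3

  [0] addr=0xa5 blk=10 s=0: MISS | VC []
  [1] addr=0xa2 blk=10 s=0: L1-HIT | VC []
  [2] addr=0xa9 blk=10 s=0: L1-HIT | VC []
  [3] addr=0x69 blk=6 s=0: MISS | VC [10]
  [4] addr=0x8b blk=8 s=0: MISS | VC [10, 6]
  [5] addr=0x6b blk=6 s=0: VC-HIT | VC [10, 8]
  [6] addr=0x69 blk=6 s=0: L1-HIT | VC [10, 8]
  [7] addr=0x63 blk=6 s=0: L1-HIT | VC [10, 8]
  [8] addr=0x66 blk=6 s=0: L1-HIT | VC [10, 8]
  [9] addr=0x85 blk=8 s=0: VC-HIT | VC [10, 6]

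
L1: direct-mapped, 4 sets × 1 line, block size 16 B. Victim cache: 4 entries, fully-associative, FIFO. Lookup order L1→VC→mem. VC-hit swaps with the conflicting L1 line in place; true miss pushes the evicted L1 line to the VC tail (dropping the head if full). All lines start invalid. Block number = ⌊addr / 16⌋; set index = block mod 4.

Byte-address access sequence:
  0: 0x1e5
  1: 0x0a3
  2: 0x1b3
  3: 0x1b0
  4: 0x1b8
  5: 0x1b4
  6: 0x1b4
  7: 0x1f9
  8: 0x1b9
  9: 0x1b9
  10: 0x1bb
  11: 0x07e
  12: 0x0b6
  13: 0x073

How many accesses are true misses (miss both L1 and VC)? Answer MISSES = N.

#0 0x1e5→b30/s2 MISS; vc=[]
#1 0xa3→b10/s2 MISS; vc=[30]
#2 0x1b3→b27/s3 MISS; vc=[30]
#3 0x1b0→b27/s3 L1-HIT; vc=[30]
#4 0x1b8→b27/s3 L1-HIT; vc=[30]
#5 0x1b4→b27/s3 L1-HIT; vc=[30]
#6 0x1b4→b27/s3 L1-HIT; vc=[30]
#7 0x1f9→b31/s3 MISS; vc=[30,27]
#8 0x1b9→b27/s3 VC-HIT; vc=[30,31]
#9 0x1b9→b27/s3 L1-HIT; vc=[30,31]
#10 0x1bb→b27/s3 L1-HIT; vc=[30,31]
#11 0x7e→b7/s3 MISS; vc=[30,31,27]
#12 0xb6→b11/s3 MISS; vc=[30,31,27,7]
#13 0x73→b7/s3 VC-HIT; vc=[30,31,27,11]

MISSES = 6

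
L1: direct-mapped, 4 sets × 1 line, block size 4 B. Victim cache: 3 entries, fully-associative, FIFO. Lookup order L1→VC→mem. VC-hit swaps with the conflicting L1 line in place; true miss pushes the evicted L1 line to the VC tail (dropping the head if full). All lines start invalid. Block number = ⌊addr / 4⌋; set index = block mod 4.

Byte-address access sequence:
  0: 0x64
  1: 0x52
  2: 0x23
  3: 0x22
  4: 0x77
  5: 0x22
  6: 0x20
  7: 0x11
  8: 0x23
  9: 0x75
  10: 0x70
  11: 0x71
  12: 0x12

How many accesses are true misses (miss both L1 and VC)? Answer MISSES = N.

MISSES = 6

0: 0x64 (blk 25, set 1) → MISS  vc=[]
1: 0x52 (blk 20, set 0) → MISS  vc=[]
2: 0x23 (blk 8, set 0) → MISS  vc=[20]
3: 0x22 (blk 8, set 0) → L1-HIT  vc=[20]
4: 0x77 (blk 29, set 1) → MISS  vc=[20, 25]
5: 0x22 (blk 8, set 0) → L1-HIT  vc=[20, 25]
6: 0x20 (blk 8, set 0) → L1-HIT  vc=[20, 25]
7: 0x11 (blk 4, set 0) → MISS  vc=[20, 25, 8]
8: 0x23 (blk 8, set 0) → VC-HIT  vc=[20, 25, 4]
9: 0x75 (blk 29, set 1) → L1-HIT  vc=[20, 25, 4]
10: 0x70 (blk 28, set 0) → MISS  vc=[25, 4, 8]
11: 0x71 (blk 28, set 0) → L1-HIT  vc=[25, 4, 8]
12: 0x12 (blk 4, set 0) → VC-HIT  vc=[25, 28, 8]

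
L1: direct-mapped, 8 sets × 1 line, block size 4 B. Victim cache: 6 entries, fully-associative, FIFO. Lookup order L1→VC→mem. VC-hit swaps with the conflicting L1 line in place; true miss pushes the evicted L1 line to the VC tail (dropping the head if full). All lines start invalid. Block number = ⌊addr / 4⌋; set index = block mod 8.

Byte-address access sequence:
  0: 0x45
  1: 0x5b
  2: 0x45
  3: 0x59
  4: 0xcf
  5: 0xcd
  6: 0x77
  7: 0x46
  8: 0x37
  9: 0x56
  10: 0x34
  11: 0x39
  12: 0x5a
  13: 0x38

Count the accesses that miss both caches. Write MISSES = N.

MISSES = 7

#0 0x45→b17/s1 MISS; vc=[]
#1 0x5b→b22/s6 MISS; vc=[]
#2 0x45→b17/s1 L1-HIT; vc=[]
#3 0x59→b22/s6 L1-HIT; vc=[]
#4 0xcf→b51/s3 MISS; vc=[]
#5 0xcd→b51/s3 L1-HIT; vc=[]
#6 0x77→b29/s5 MISS; vc=[]
#7 0x46→b17/s1 L1-HIT; vc=[]
#8 0x37→b13/s5 MISS; vc=[29]
#9 0x56→b21/s5 MISS; vc=[29,13]
#10 0x34→b13/s5 VC-HIT; vc=[29,21]
#11 0x39→b14/s6 MISS; vc=[29,21,22]
#12 0x5a→b22/s6 VC-HIT; vc=[29,21,14]
#13 0x38→b14/s6 VC-HIT; vc=[29,21,22]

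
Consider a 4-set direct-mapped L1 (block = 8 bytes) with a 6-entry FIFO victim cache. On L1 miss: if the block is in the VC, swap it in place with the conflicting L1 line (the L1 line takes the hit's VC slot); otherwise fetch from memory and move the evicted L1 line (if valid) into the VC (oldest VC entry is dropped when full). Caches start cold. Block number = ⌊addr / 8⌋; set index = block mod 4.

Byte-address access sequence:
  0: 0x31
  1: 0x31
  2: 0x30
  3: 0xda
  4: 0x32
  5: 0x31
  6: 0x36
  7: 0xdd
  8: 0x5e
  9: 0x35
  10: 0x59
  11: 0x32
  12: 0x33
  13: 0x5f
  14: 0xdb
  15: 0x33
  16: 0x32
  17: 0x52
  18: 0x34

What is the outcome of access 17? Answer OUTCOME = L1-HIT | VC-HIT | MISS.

OUTCOME = MISS

0: 0x31 (blk 6, set 2) → MISS  vc=[]
1: 0x31 (blk 6, set 2) → L1-HIT  vc=[]
2: 0x30 (blk 6, set 2) → L1-HIT  vc=[]
3: 0xda (blk 27, set 3) → MISS  vc=[]
4: 0x32 (blk 6, set 2) → L1-HIT  vc=[]
5: 0x31 (blk 6, set 2) → L1-HIT  vc=[]
6: 0x36 (blk 6, set 2) → L1-HIT  vc=[]
7: 0xdd (blk 27, set 3) → L1-HIT  vc=[]
8: 0x5e (blk 11, set 3) → MISS  vc=[27]
9: 0x35 (blk 6, set 2) → L1-HIT  vc=[27]
10: 0x59 (blk 11, set 3) → L1-HIT  vc=[27]
11: 0x32 (blk 6, set 2) → L1-HIT  vc=[27]
12: 0x33 (blk 6, set 2) → L1-HIT  vc=[27]
13: 0x5f (blk 11, set 3) → L1-HIT  vc=[27]
14: 0xdb (blk 27, set 3) → VC-HIT  vc=[11]
15: 0x33 (blk 6, set 2) → L1-HIT  vc=[11]
16: 0x32 (blk 6, set 2) → L1-HIT  vc=[11]
17: 0x52 (blk 10, set 2) → MISS  vc=[11, 6]
18: 0x34 (blk 6, set 2) → VC-HIT  vc=[11, 10]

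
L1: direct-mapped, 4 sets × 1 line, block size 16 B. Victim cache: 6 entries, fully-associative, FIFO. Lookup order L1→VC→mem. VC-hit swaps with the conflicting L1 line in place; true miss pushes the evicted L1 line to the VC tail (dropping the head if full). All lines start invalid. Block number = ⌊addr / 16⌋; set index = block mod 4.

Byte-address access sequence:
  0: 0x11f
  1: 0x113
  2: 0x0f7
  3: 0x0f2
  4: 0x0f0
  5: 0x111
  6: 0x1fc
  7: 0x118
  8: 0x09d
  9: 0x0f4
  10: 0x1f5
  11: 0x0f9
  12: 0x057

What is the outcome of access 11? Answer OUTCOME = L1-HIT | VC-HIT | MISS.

0: 0x11f (blk 17, set 1) → MISS  vc=[]
1: 0x113 (blk 17, set 1) → L1-HIT  vc=[]
2: 0xf7 (blk 15, set 3) → MISS  vc=[]
3: 0xf2 (blk 15, set 3) → L1-HIT  vc=[]
4: 0xf0 (blk 15, set 3) → L1-HIT  vc=[]
5: 0x111 (blk 17, set 1) → L1-HIT  vc=[]
6: 0x1fc (blk 31, set 3) → MISS  vc=[15]
7: 0x118 (blk 17, set 1) → L1-HIT  vc=[15]
8: 0x9d (blk 9, set 1) → MISS  vc=[15, 17]
9: 0xf4 (blk 15, set 3) → VC-HIT  vc=[31, 17]
10: 0x1f5 (blk 31, set 3) → VC-HIT  vc=[15, 17]
11: 0xf9 (blk 15, set 3) → VC-HIT  vc=[31, 17]
12: 0x57 (blk 5, set 1) → MISS  vc=[31, 17, 9]

OUTCOME = VC-HIT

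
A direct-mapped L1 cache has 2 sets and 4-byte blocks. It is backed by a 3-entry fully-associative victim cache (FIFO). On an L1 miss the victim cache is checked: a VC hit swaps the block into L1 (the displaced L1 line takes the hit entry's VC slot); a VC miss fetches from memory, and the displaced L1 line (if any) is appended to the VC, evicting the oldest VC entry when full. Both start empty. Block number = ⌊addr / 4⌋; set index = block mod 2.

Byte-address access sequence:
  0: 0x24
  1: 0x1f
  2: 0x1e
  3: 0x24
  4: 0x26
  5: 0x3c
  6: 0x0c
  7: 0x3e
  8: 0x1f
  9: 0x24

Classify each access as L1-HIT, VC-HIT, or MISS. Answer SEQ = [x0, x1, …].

SEQ = [MISS, MISS, L1-HIT, VC-HIT, L1-HIT, MISS, MISS, VC-HIT, VC-HIT, VC-HIT]

0: 0x24 (blk 9, set 1) → MISS  vc=[]
1: 0x1f (blk 7, set 1) → MISS  vc=[9]
2: 0x1e (blk 7, set 1) → L1-HIT  vc=[9]
3: 0x24 (blk 9, set 1) → VC-HIT  vc=[7]
4: 0x26 (blk 9, set 1) → L1-HIT  vc=[7]
5: 0x3c (blk 15, set 1) → MISS  vc=[7, 9]
6: 0xc (blk 3, set 1) → MISS  vc=[7, 9, 15]
7: 0x3e (blk 15, set 1) → VC-HIT  vc=[7, 9, 3]
8: 0x1f (blk 7, set 1) → VC-HIT  vc=[15, 9, 3]
9: 0x24 (blk 9, set 1) → VC-HIT  vc=[15, 7, 3]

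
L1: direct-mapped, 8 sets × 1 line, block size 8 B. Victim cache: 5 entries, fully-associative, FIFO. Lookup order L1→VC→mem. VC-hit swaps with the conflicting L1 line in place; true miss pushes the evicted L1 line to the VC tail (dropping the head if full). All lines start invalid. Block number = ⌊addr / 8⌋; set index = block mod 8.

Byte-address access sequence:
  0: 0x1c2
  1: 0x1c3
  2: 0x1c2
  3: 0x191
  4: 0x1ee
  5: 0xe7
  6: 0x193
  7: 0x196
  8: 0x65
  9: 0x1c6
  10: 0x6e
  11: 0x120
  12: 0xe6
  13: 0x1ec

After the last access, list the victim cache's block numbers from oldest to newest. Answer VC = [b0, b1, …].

  [0] addr=0x1c2 blk=56 s=0: MISS | VC []
  [1] addr=0x1c3 blk=56 s=0: L1-HIT | VC []
  [2] addr=0x1c2 blk=56 s=0: L1-HIT | VC []
  [3] addr=0x191 blk=50 s=2: MISS | VC []
  [4] addr=0x1ee blk=61 s=5: MISS | VC []
  [5] addr=0xe7 blk=28 s=4: MISS | VC []
  [6] addr=0x193 blk=50 s=2: L1-HIT | VC []
  [7] addr=0x196 blk=50 s=2: L1-HIT | VC []
  [8] addr=0x65 blk=12 s=4: MISS | VC [28]
  [9] addr=0x1c6 blk=56 s=0: L1-HIT | VC [28]
  [10] addr=0x6e blk=13 s=5: MISS | VC [28, 61]
  [11] addr=0x120 blk=36 s=4: MISS | VC [28, 61, 12]
  [12] addr=0xe6 blk=28 s=4: VC-HIT | VC [36, 61, 12]
  [13] addr=0x1ec blk=61 s=5: VC-HIT | VC [36, 13, 12]

VC = [36, 13, 12]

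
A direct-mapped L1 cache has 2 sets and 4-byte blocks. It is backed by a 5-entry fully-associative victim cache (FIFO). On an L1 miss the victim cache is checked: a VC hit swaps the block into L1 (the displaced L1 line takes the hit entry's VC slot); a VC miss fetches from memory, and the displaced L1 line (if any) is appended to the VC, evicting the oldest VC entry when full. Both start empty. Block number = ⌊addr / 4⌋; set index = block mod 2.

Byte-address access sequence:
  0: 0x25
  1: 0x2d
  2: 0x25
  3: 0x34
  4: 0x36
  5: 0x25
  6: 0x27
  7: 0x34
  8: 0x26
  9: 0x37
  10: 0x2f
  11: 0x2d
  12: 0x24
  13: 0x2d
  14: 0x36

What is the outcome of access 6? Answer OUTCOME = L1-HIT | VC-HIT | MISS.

OUTCOME = L1-HIT

  [0] addr=0x25 blk=9 s=1: MISS | VC []
  [1] addr=0x2d blk=11 s=1: MISS | VC [9]
  [2] addr=0x25 blk=9 s=1: VC-HIT | VC [11]
  [3] addr=0x34 blk=13 s=1: MISS | VC [11, 9]
  [4] addr=0x36 blk=13 s=1: L1-HIT | VC [11, 9]
  [5] addr=0x25 blk=9 s=1: VC-HIT | VC [11, 13]
  [6] addr=0x27 blk=9 s=1: L1-HIT | VC [11, 13]
  [7] addr=0x34 blk=13 s=1: VC-HIT | VC [11, 9]
  [8] addr=0x26 blk=9 s=1: VC-HIT | VC [11, 13]
  [9] addr=0x37 blk=13 s=1: VC-HIT | VC [11, 9]
  [10] addr=0x2f blk=11 s=1: VC-HIT | VC [13, 9]
  [11] addr=0x2d blk=11 s=1: L1-HIT | VC [13, 9]
  [12] addr=0x24 blk=9 s=1: VC-HIT | VC [13, 11]
  [13] addr=0x2d blk=11 s=1: VC-HIT | VC [13, 9]
  [14] addr=0x36 blk=13 s=1: VC-HIT | VC [11, 9]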